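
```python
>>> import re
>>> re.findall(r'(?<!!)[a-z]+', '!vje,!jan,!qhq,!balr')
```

['je', 'an', 'hq', 'alr']

A negative assertion filters positions out without eating any characters.
Scanning left to right: at [2:4] → 'je'; at [7:9] → 'an'; at [12:14] → 'hq'; at [17:20] → 'alr'.
Since nothing is captured, `findall` lists the 4 matched substrings directly.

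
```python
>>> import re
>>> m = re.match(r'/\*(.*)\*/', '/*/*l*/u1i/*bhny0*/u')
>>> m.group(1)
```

`match` is anchored at position 0; if the pattern doesn't fit there, it returns None.
The match spans [0:19] → '/*/*l*/u1i/*bhny0*/'.
Captured: group 1 = '/*l*/u1i/*bhny0'.

'/*l*/u1i/*bhny0'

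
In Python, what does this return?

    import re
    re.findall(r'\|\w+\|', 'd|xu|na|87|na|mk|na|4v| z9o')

['|xu|', '|87|', '|mk|', '|4v|']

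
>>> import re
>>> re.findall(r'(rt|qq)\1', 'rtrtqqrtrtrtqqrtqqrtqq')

['rt', 'rt']

A backreference is literal: `\1` must see the identical characters the first group matched.
Scanning left to right: at [0:4] match 'rtrt', group 1 = 'rt'; at [6:10] match 'rtrt', group 1 = 'rt'.
`findall` collects group 1 from each match (2 total).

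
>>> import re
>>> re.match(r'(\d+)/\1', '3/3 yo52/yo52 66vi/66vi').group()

A backreference is literal: `\1` must see the identical characters the first group matched.
`match` is anchored at position 0; if the pattern doesn't fit there, it returns None.
The match spans [0:3] → '3/3'.
Captured: group 1 = '3'.

'3/3'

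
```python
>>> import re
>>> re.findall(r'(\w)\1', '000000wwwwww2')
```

['0', '0', '0', 'w', 'w', 'w']

`\1` has to match the exact text group 1 already captured.
Because there's exactly one group, `findall` drops the full match and keeps group 1 from each hit.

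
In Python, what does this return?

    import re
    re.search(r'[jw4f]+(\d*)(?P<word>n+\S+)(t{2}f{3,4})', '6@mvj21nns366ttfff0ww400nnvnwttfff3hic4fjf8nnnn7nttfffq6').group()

The pattern matches one or more of one of [jw4f]; then zero or more of a digit (captured); then one or more of the literal 'n', then one or more of a non-whitespace character (captured as 'word'); then exactly 2 of the literal 't', then 3 to 4 of the literal 'f' (captured).
Unlike `match`, `search` isn't anchored — it looks for the pattern anywhere in the string.
The match spans [4:54] → 'j21nns366ttfff0ww400nnvnwttfff3hic4fjf8nnnn7nttfff'.
Captured: group 1 = '21', group 2 = 'nns366ttfff0ww400nnvnwttfff3hic4fjf8nnnn7n', group 3 = 'ttfff'.

'j21nns366ttfff0ww400nnvnwttfff3hic4fjf8nnnn7nttfff'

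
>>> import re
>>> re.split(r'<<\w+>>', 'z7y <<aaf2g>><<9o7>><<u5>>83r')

Matches to split on: at [4:13] → '<<aaf2g>>'; at [13:20] → '<<9o7>>'; at [20:26] → '<<u5>>'.
Each match becomes a cut point; 4 segments remain.

['z7y ', '', '', '83r']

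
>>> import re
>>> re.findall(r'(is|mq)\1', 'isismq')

['is']

After group 1 captures some text, `\1` only succeeds where that same text appears again.
Scanning left to right: at [0:4] match 'isis', group 1 = 'is'.
`findall` collects group 1 from the one match (1 total).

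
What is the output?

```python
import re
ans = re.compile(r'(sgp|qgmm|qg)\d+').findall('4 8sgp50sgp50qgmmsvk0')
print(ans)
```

One capturing group, so `findall` returns just the captured substring from each match — 2 in all.

['sgp', 'sgp']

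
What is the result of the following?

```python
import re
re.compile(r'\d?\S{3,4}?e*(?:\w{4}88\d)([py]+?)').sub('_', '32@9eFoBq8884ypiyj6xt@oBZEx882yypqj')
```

The pattern matches optionally a digit, then 3 to 4 of a non-whitespace character (lazy), then zero or more of a literal 'e'; then exactly 4 of a word character, then the literal '88', then a digit (non-capturing group); then one or more of one of [py] (lazy) (captured).
Matches: at [1:14] → '2@9eFoBq8884y'; at [18:31] → '6xt@oBZEx882y'.
Every occurrence is swapped for '_'.

'3_piyj_ypqj'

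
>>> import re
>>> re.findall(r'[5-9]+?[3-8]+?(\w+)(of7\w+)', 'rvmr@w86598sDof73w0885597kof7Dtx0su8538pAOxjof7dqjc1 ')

[('598sDof73w0885597kof7Dtx0su8538pAOxj', 'of7dqjc1')]

This matches one or more of a character in [5-9] (lazy), then one or more of a character in [3-8] (lazy); then one or more of a word character (captured); then the literal 'of7', then one or more of a word character (captured).
A non-greedy quantifier consumes as few characters as it can — just enough that the remainder of the pattern still matches from where it stops; whatever follows it matches normally.
Walking the string: at [6:52] match '86598sDof73w0885597kof7Dtx0su8538pAOxjof7dqjc1', groups = ('598sDof73w0885597kof7Dtx0su8538pAOxj', 'of7dqjc1').
`findall` packs the 2 group values into a tuple for every match.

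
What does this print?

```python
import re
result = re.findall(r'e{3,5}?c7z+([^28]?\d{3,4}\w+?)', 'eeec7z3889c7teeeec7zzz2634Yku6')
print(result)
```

The `?` after the quantifier makes it lazy — it takes as little as possible before letting the rest of the pattern try.
Because there's exactly one group, `findall` drops the full match and keeps group 1 from each hit.

['3889c', '2634Y']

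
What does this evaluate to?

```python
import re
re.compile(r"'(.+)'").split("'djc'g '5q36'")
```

['', "djc'g '5q36", '']

Matches to split on: at [0:13] → "'djc'g '5q36'".
The group in the pattern means `split` returns the separators' captures alongside the pieces.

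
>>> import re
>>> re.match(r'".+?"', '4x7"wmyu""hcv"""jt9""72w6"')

None

With `match`, the pattern is implicitly anchored at the beginning.
Here the string doesn't start with a match, so the call returns None.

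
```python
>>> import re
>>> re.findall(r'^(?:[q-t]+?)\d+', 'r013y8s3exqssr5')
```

['r013']

The pattern matches anchored at the start of the string; then one or more of a character in [q-t] (lazy) (non-capturing group); then one or more of a digit.
Scanning left to right: at [0:4] → 'r013'.
Since nothing is captured, `findall` lists the 1 matched substring directly.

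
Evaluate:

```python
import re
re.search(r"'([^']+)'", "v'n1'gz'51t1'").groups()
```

('n1',)

`re.search` tries every starting position until one works.
The match spans [1:5] → "'n1'".
Captured: group 1 = 'n1'.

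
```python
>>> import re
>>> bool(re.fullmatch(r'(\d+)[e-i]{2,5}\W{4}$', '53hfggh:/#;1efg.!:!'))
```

This matches one or more of a digit (captured); then 2 to 5 of a character in [e-i], then exactly 4 of a non-word character; then anchored at the end.
`fullmatch` succeeds only if the pattern covers the string from start to end.
Here the pattern can't cover the whole string, so the call returns None, and `bool(None)` is False.

False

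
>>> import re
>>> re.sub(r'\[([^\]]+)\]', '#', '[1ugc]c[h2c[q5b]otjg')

'#c#otjg'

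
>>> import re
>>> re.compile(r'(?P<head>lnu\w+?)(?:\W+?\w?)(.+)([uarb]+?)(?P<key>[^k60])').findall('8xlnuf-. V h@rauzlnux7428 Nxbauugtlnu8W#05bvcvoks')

[('lnuf', '. V h@rauzlnux7428 Nxbauugtlnu8W#05', 'b', 'v')]

Pattern: the literal 'lnu', then one or more of a word character (lazy) (captured as 'head'); then one or more of a non-word character (lazy), then optionally a word character (non-capturing group); then one or more of any character (captured); then one or more of one of [uarb] (lazy) (captured); then any character except [k60] (captured as 'key').
Because the quantifier is non-greedy, it stops expanding at the earliest point where the rest of the pattern can succeed.
Scanning left to right: at [2:44] match 'lnuf-. V h@rauzlnux7428 Nxbauugtlnu8W#05bv', groups = ('lnuf', '. V h@rauzlnux7428 Nxbauugtlnu8W#05', 'b', 'v').
4 groups means the one result is a tuple of 4 captured strings — 1 here.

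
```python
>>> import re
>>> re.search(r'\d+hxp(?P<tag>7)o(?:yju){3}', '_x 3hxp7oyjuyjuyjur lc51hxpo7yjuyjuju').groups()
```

('7',)

Pattern: one or more of a digit, then the literal 'hxp'; then a literal '7' (captured as 'tag'); then the literal 'o', then the literal 'yju' repeated 3 times.
`re.search` tries every starting position until one works.
The match spans [3:18] → '3hxp7oyjuyjuyju'.
Captured: group 1 = '7'.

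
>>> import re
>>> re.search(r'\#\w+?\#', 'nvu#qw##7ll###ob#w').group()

`search` walks the string left to right and returns the first match it finds.
The match spans [3:7] → '#qw#'.

'#qw#'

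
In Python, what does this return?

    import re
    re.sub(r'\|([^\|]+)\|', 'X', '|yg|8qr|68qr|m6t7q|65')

'X8qrXm6t7q|65'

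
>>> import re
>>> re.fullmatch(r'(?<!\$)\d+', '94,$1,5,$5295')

None

The negative lookahead/lookbehind blocks any match where the forbidden context is present.
`fullmatch` succeeds only if the pattern covers the string from start to end.
Here there's no way to consume every character, so the call returns None.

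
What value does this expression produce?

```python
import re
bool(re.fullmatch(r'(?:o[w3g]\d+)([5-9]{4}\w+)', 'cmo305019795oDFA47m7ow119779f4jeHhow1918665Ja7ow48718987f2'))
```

False

`re.fullmatch` is like wrapping the pattern in `^…$` (in single-line mode).
Here the pattern can't cover the whole string, so the call returns None, and `bool(None)` is False.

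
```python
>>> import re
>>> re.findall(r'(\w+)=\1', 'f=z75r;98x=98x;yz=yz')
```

['98x', 'yz']

After group 1 captures some text, `\1` only succeeds where that same text appears again.
Because there's exactly one group, `findall` drops the full match and keeps group 1 from each hit.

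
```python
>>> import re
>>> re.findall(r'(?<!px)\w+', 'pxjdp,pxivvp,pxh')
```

['pxjdp', 'pxivvp', 'pxh']

`(?!…)`/`(?<!…)` only lets a position through if the neighbouring text does NOT match; no characters are consumed.
Scanning left to right: at [0:5] → 'pxjdp'; at [6:12] → 'pxivvp'; at [13:16] → 'pxh'.
`findall` yields the raw match text (3 of them) because the pattern has no groups.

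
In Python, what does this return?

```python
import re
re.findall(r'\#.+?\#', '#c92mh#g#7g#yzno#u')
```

['#c92mh#', '#7g#']

With the lazy modifier that quantifier settles for the fewest repetitions that let the rest of the pattern succeed (the atoms after it are unaffected and can still be greedy).
Walking the string: at [0:7] → '#c92mh#'; at [8:12] → '#7g#'.
No capturing groups, so `findall` returns the 2 full match strings.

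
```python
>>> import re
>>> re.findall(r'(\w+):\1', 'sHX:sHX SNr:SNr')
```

['sHX', 'SNr']

`\1` has to match the exact text group 1 already captured.
Matches: at [0:7] match 'sHX:sHX', group 1 = 'sHX'; at [8:15] match 'SNr:SNr', group 1 = 'SNr'.
One capturing group, so `findall` returns just the captured substring from each match — 2 in all.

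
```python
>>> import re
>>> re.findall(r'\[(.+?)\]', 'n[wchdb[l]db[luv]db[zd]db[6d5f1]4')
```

A non-greedy quantifier consumes as few characters as it can — just enough that the remainder of the pattern still matches from where it stops; whatever follows it matches normally.
Walking the string: at [1:10] match '[wchdb[l]', group 1 = 'wchdb[l'; at [12:17] match '[luv]', group 1 = 'luv'; at [19:23] match '[zd]', group 1 = 'zd'; at [25:32] match '[6d5f1]', group 1 = '6d5f1'.
Because there's exactly one group, `findall` drops the full match and keeps group 1 from each hit.

['wchdb[l', 'luv', 'zd', '6d5f1']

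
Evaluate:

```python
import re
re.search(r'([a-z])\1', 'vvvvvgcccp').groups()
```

('v',)

`\1` has to match the exact text group 1 already captured.
Unlike `match`, `search` isn't anchored — it looks for the pattern anywhere in the string.
The match spans [0:2] → 'vv'.
Captured: group 1 = 'v'.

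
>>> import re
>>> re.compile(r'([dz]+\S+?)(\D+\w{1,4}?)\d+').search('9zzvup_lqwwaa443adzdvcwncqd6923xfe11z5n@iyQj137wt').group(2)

'up_lqwwaa4'

This matches one or more of one of [dz], then one or more of a non-whitespace character (lazy) (captured); then one or more of a non-digit, then 1 to 4 of a word character (lazy) (captured); then one or more of a digit.
Unlike `match`, `search` isn't anchored — it looks for the pattern anywhere in the string.
The match spans [1:16] → 'zzvup_lqwwaa443'.
Captured: group 1 = 'zzv', group 2 = 'up_lqwwaa4'.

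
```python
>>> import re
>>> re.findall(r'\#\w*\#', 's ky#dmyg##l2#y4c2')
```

`findall` yields the raw match text (2 of them) because the pattern has no groups.

['#dmyg#', '#l2#']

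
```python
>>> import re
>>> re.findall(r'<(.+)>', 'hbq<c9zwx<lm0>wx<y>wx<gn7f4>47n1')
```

One capturing group, so `findall` returns just the captured substring from the one match — 1 in all.

['c9zwx<lm0>wx<y>wx<gn7f4']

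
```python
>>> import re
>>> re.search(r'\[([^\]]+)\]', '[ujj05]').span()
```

(0, 7)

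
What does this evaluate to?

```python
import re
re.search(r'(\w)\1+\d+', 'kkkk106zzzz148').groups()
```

('k',)

The match spans [0:7] → 'kkkk106'.
Captured: group 1 = 'k'.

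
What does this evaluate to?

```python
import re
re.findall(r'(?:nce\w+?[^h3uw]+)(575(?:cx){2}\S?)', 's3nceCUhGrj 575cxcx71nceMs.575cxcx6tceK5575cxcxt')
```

['575cxcxt']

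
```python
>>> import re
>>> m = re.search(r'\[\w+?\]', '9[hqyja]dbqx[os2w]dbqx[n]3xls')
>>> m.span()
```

(1, 8)

The match spans [1:8] → '[hqyja]'.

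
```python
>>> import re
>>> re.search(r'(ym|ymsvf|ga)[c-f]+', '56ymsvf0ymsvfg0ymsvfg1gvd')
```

None

`re.search` scans for the first position where the pattern succeeds.
Here no position works, so the call returns None.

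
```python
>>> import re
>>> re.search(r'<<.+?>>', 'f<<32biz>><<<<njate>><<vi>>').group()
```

'<<32biz>>'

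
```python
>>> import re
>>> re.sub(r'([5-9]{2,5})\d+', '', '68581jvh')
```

'jvh'

The pattern matches 2 to 5 of a character in [5-9] (captured); then one or more of a digit.
Matches: at [0:5] → '68581'.
Every occurrence is swapped for ''.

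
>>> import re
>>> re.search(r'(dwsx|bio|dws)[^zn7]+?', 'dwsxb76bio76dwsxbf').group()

Branches in `(...|...)` are attempted left-to-right; the first branch that allows the whole pattern to succeed is taken.
Unlike `match`, `search` isn't anchored — it looks for the pattern anywhere in the string.
The match spans [0:5] → 'dwsxb'.
Captured: group 1 = 'dwsx'.

'dwsxb'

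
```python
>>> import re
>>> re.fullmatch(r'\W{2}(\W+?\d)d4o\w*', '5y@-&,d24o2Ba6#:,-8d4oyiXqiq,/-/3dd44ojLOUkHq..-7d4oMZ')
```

None

The pattern matches exactly 2 of a non-word character; then one or more of a non-word character (lazy), then a digit (captured); then the literal 'd4o', then zero or more of a word character.
`fullmatch` succeeds only if the pattern covers the string from start to end.
Here there's no way to consume every character, so the call returns None.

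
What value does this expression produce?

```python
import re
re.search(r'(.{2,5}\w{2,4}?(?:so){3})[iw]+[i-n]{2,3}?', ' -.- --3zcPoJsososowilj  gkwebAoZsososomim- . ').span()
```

The pattern matches 2 to 5 of any character, then 2 to 4 of a word character (lazy), then the literal 'so' repeated 3 times (captured); then one or more of one of [iw], then 2 to 3 of a character in [i-n] (lazy).
The match spans [4:23] → ' --3zcPoJsososowilj'.

(4, 23)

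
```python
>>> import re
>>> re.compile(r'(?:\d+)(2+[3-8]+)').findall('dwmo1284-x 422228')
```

['284', '28']

The pattern matches one or more of a digit (non-capturing group); then one or more of the literal '2', then one or more of a character in [3-8] (captured).
Walking the string: at [4:8] match '1284', group 1 = '284'; at [11:17] match '422228', group 1 = '28'.
`findall` collects group 1 from each match (2 total).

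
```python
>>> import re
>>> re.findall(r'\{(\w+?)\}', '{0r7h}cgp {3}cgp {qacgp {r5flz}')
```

One capturing group, so `findall` returns just the captured substring from each match — 3 in all.

['0r7h', '3', 'r5flz']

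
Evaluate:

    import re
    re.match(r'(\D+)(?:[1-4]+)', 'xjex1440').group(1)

The match spans [0:7] → 'xjex144'.
Captured: group 1 = 'xjex'.

'xjex'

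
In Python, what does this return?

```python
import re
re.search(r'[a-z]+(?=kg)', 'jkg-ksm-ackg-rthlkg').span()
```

(0, 1)

The positive lookaround only admits positions where the adjacent text matches; those characters stay outside the span.
`re.search` tries every starting position until one works.
The match spans [0:1] → 'j'.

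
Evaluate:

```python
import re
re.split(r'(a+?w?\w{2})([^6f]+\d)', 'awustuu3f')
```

['', 'awus', 'tuu3', 'f']

The pattern matches one or more of the literal 'a' (lazy), then optionally a literal 'w', then exactly 2 of a word character (captured); then one or more of any character except [6f], then a digit (captured).
`re.split` interleaves the captured-group text with the surrounding fragments.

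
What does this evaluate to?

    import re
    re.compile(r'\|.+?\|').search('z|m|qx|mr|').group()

'|m|'

With the lazy modifier that quantifier settles for the fewest repetitions that let the rest of the pattern succeed (the atoms after it are unaffected and can still be greedy).
The match spans [1:4] → '|m|'.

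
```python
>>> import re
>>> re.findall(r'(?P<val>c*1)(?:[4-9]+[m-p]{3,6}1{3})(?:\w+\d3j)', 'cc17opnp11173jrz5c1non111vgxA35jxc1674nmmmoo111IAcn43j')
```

['cc1']

This matches zero or more of the literal 'c', then the literal '1' (captured as 'val'); then one or more of a character in [4-9], then 3 to 6 of a character in [m-p], then exactly 3 of the literal '1' (non-capturing group); then one or more of a word character, then a digit, then the literal '3j' (non-capturing group).
Walking the string: at [0:54] match 'cc17opnp11173jrz5c1non111vgxA35jxc1674nmmmoo111IAcn43j', group 1 = 'cc1'.
Because there's exactly one group, `findall` drops the full match and keeps group 1 from the one hit.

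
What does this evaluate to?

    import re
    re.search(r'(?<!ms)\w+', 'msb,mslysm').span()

(0, 3)

A negative assertion filters positions out without eating any characters.
`re.search` tries every starting position until one works.
The match spans [0:3] → 'msb'.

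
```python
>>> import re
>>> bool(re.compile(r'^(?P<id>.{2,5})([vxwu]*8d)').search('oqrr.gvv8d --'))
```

Here nothing in the string fits, so the call returns None, and `bool(None)` is False.

False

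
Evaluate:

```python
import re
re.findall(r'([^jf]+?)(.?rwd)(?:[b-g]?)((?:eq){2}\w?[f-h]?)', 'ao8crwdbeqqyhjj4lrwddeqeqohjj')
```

Pattern: one or more of any character except [jf] (lazy) (captured); then optionally any character, then the literal 'rwd' (captured); then optionally a character in [b-g] (non-capturing group); then the literal 'eq' repeated 2 times, then optionally a word character, then optionally a character in [f-h] (captured).
`findall` packs the 3 group values into a tuple for every match.

[('4', 'lrwd', 'eqeqoh')]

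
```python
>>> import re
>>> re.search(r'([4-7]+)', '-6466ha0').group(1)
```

The pattern matches one or more of a character in [4-7] (captured).
`re.search` tries every starting position until one works.
The match spans [1:5] → '6466'.
Captured: group 1 = '6466'.

'6466'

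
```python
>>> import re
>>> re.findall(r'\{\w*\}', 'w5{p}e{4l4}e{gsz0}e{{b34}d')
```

['{p}', '{4l4}', '{gsz0}', '{b34}']

Since nothing is captured, `findall` lists the 4 matched substrings directly.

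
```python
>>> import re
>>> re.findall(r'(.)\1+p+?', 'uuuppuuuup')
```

`\1` has to match the exact text group 1 already captured.
Scanning left to right: at [0:4] match 'uuup', group 1 = 'u'; at [5:10] match 'uuuup', group 1 = 'u'.
With a single group, `findall` returns only what that group captured — 2 items.

['u', 'u']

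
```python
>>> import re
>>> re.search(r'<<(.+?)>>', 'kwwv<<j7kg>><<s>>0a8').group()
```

'<<j7kg>>'

The `?` after the quantifier makes it lazy — it takes as little as possible before letting the rest of the pattern try.
`re.search` tries every starting position until one works.
The match spans [4:12] → '<<j7kg>>'.
Captured: group 1 = 'j7kg'.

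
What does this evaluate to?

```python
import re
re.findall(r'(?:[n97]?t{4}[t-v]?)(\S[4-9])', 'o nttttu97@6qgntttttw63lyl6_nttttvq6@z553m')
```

This matches optionally one of [n97], then exactly 4 of a literal 't', then optionally a character in [t-v] (non-capturing group); then a non-whitespace character, then a character in [4-9] (captured).
Scanning left to right: at [2:10] match 'nttttu97', group 1 = '97'; at [14:22] match 'ntttttw6', group 1 = 'w6'; at [28:36] match 'nttttvq6', group 1 = 'q6'.
`findall` collects group 1 from each match (3 total).

['97', 'w6', 'q6']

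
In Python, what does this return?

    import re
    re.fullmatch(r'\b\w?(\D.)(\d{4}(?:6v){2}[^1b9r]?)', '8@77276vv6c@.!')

This matches a word boundary (`\b`, zero-width); then optionally a word character; then a non-digit, then any character (captured); then exactly 4 of a digit, then the literal '6v' repeated 2 times, then optionally any character except [1b9r] (captured).
`re.fullmatch` requires the pattern to consume the entire string.
Here there's no way to consume every character, so the call returns None.

None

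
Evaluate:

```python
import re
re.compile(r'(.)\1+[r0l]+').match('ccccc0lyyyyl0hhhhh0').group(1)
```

'c'

`\1` has to match the exact text group 1 already captured.
With `match`, the pattern is implicitly anchored at the beginning.
The match spans [0:7] → 'ccccc0l'.
Captured: group 1 = 'c'.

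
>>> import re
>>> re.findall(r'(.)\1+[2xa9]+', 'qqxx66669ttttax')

The backreference `\1` re-matches whatever the first group consumed, character for character.
Matches: at [0:4] match 'qqxx', group 1 = 'q'; at [4:9] match '66669', group 1 = '6'; at [9:15] match 'ttttax', group 1 = 't'.
One capturing group, so `findall` returns just the captured substring from each match — 3 in all.

['q', '6', 't']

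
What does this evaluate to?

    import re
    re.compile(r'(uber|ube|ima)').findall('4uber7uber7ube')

Alternation tries branches left to right and keeps the first one that lets the overall match succeed at that position.
Walking the string: at [1:5] match 'uber', group 1 = 'uber'; at [6:10] match 'uber', group 1 = 'uber'; at [11:14] match 'ube', group 1 = 'ube'.
Because there's exactly one group, `findall` drops the full match and keeps group 1 from each hit.

['uber', 'uber', 'ube']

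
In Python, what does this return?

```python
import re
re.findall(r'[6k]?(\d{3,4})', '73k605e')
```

['605']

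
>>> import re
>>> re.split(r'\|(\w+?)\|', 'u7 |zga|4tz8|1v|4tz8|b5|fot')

['u7 ', 'zga', '4tz8', '1v', '4tz8', 'b5', 'fot']

The group in the pattern means `split` returns the separators' captures alongside the pieces.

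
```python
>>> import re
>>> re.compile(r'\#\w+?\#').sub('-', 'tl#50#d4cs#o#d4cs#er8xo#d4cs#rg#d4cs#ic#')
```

'tl-d4cs-d4cs-d4cs-d4cs-'

Matches: at [2:6] → '#50#'; at [10:13] → '#o#'; at [17:24] → '#er8xo#'; at [28:32] → '#rg#'; at [36:40] → '#ic#'.
`sub` substitutes '-' at each match site.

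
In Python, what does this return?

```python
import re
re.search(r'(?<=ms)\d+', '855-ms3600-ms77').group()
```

'3600'

Lookahead/lookbehind check context without consuming it, so the matched span excludes the asserted characters.
`re.search` scans for the first position where the pattern succeeds.
The match spans [6:10] → '3600'.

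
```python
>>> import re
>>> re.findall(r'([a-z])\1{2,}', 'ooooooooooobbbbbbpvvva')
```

A backreference is literal: `\1` must see the identical characters the first group matched.
With a single group, `findall` returns only what that group captured — 3 items.

['o', 'b', 'v']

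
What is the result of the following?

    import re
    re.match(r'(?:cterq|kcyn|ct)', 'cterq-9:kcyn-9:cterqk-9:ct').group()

'cterq'

Branches in `(...|...)` are attempted left-to-right; the first branch that allows the whole pattern to succeed is taken.
`re.match` only tries the pattern at the start of the string.
The match spans [0:5] → 'cterq'.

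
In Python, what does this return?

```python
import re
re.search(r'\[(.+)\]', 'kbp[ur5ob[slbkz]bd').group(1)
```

'ur5ob[slbkz'

`search` walks the string left to right and returns the first match it finds.
The match spans [3:16] → '[ur5ob[slbkz]'.
Captured: group 1 = 'ur5ob[slbkz'.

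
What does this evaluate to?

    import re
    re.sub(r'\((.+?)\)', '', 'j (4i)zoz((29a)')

'j zoz'

The `?` after the quantifier makes it lazy — it takes as little as possible before letting the rest of the pattern try.
Matches: at [2:6] → '(4i)'; at [9:15] → '((29a)'.
`sub` substitutes '' at each match site.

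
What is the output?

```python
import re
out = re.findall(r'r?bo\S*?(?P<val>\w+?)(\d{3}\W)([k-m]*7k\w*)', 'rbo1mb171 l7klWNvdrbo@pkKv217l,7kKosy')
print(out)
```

[('1mb', '171 ', 'l7klWNvdrbo')]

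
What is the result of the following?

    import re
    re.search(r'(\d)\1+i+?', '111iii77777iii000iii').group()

`\1` has to match the exact text group 1 already captured.
`search` walks the string left to right and returns the first match it finds.
The match spans [0:4] → '111i'.
Captured: group 1 = '1'.

'111i'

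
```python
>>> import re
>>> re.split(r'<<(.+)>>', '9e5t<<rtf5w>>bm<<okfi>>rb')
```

['9e5t', 'rtf5w>>bm<<okfi', 'rb']

Matches to split on: at [4:23] → '<<rtf5w>>bm<<okfi>>'.
With a capturing group present, the delimiter's captured portion is kept in the result list.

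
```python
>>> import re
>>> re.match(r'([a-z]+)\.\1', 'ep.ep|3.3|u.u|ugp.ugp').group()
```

With `match`, the pattern is implicitly anchored at the beginning.
The match spans [0:5] → 'ep.ep'.

'ep.ep'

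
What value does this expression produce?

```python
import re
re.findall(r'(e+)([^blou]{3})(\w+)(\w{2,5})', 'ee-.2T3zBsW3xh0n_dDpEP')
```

Pattern: one or more of a literal 'e' (captured); then exactly 3 of any character except [blou] (captured); then one or more of a word character (captured); then 2 to 5 of a word character (captured).
`findall` packs the 4 group values into a tuple for every match.

[('ee', '-.2', 'T3zBsW3xh0n_dDp', 'EP')]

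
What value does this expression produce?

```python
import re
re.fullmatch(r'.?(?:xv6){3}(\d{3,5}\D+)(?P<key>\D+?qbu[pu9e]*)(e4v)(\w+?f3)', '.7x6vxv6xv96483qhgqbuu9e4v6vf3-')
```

This matches optionally any character, then the literal 'xv6' repeated 3 times; then 3 to 5 of a digit, then one or more of a non-digit (captured); then one or more of a non-digit (lazy), then the literal 'qbu', then zero or more of one of [pu9e] (captured as 'key'); then the literal 'e', then the literal '4v' (captured); then one or more of a word character (lazy), then the literal 'f3' (captured).
`re.fullmatch` is like wrapping the pattern in `^…$` (in single-line mode).
Here the pattern can't cover the whole string, so the call returns None.

None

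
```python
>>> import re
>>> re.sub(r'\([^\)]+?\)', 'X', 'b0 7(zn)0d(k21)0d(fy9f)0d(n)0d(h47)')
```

'b0 7X0dX0dX0dX0dX'

Matches: at [4:8] → '(zn)'; at [10:15] → '(k21)'; at [17:23] → '(fy9f)'; at [25:28] → '(n)'; at [30:35] → '(h47)'.
Every occurrence is swapped for 'X'.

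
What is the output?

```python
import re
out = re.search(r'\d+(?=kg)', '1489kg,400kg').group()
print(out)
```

The lookaround is zero-width — it requires the adjacent text to match without consuming it, so the asserted text isn't part of the match.
Unlike `match`, `search` isn't anchored — it looks for the pattern anywhere in the string.
The match spans [0:4] → '1489'.

1489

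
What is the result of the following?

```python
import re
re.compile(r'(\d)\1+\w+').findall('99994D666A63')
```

`\1` is not a pattern — it's the concrete string captured by group 1, re-applied verbatim.
Because there's exactly one group, `findall` drops the full match and keeps group 1 from the one hit.

['9']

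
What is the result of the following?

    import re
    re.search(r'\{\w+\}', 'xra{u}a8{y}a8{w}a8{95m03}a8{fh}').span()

(3, 6)

`re.search` scans for the first position where the pattern succeeds.
The match spans [3:6] → '{u}'.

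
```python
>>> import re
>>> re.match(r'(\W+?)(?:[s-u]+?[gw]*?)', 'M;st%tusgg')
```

`re.match` only tries the pattern at the start of the string.
Here the string doesn't start with a match, so the call returns None.

None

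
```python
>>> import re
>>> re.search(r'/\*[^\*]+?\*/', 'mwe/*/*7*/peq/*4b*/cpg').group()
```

`re.search` tries every starting position until one works.
The match spans [5:10] → '/*7*/'.

'/*7*/'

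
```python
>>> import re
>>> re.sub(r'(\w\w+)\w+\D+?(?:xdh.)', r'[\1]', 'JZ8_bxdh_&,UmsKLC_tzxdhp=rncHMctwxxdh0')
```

'[JZ8_bxdh]=[rncHMct]'

Pattern: a word character, then one or more of a word character (captured); then one or more of a word character, then one or more of a non-digit (lazy); then the literal 'xdh', then any character (non-capturing group).
With the lazy modifier that quantifier settles for the fewest repetitions that let the rest of the pattern succeed (the atoms after it are unaffected and can still be greedy).
Matches: at [0:24] → 'JZ8_bxdh_&,UmsKLC_tzxdhp'; at [25:38] → 'rncHMctwxxdh0'.
`\1` in the replacement pulls in group 1's text for each match.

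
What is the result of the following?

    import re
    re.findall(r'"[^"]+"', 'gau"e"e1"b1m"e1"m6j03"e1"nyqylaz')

Walking the string: at [3:6] → '"e"'; at [8:13] → '"b1m"'; at [15:22] → '"m6j03"'.
Since nothing is captured, `findall` lists the 3 matched substrings directly.

['"e"', '"b1m"', '"m6j03"']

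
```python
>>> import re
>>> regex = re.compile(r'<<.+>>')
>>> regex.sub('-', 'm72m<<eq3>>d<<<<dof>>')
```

Matches: at [4:21] → '<<eq3>>d<<<<dof>>'.
Every occurrence is swapped for '-'.

'm72m-'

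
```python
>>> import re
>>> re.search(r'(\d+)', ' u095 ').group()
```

'095'

The pattern matches one or more of a digit (captured).
Unlike `match`, `search` isn't anchored — it looks for the pattern anywhere in the string.
The match spans [2:5] → '095'.
Captured: group 1 = '095'.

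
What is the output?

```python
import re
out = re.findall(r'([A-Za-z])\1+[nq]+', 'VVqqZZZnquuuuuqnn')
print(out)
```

['V', 'Z', 'u']

`\1` is not a pattern — it's the concrete string captured by group 1, re-applied verbatim.
Scanning left to right: at [0:4] match 'VVqq', group 1 = 'V'; at [4:9] match 'ZZZnq', group 1 = 'Z'; at [9:17] match 'uuuuuqnn', group 1 = 'u'.
With a single group, `findall` returns only what that group captured — 3 items.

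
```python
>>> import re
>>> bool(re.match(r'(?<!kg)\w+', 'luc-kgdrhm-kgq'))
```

A negative assertion filters positions out without eating any characters.
`re.match` only tries the pattern at the start of the string.
The match spans [0:3] → 'luc'.

True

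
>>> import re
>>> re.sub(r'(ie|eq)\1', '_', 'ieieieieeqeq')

'___'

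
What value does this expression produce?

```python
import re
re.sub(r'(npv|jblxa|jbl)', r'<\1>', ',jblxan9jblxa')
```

Alternation tries branches left to right and keeps the first one that lets the overall match succeed at that position.
The replacement refers to a captured group, so each match is rewritten using its own captured text.

',<jblxa>n9<jblxa>'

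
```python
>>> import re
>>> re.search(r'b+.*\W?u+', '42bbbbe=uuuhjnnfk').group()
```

'bbbbe=uuu'

Pattern: one or more of a literal 'b', then zero or more of any character; then optionally a non-word character, then one or more of a literal 'u'.
`re.search` tries every starting position until one works.
The match spans [2:11] → 'bbbbe=uuu'.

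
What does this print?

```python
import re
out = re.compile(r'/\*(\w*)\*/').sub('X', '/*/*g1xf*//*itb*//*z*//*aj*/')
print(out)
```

Every occurrence is swapped for 'X'.

/*XXXX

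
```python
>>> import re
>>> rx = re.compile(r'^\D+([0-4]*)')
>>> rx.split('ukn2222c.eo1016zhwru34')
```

['', '2222', 'c.eo1016zhwru34']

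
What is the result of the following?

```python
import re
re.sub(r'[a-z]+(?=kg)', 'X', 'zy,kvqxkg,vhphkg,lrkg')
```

'zy,Xkg,Xkg,Xkg'

Lookahead/lookbehind check context without consuming it, so the matched span excludes the asserted characters.
Matches: at [3:7] → 'kvqx'; at [10:14] → 'vhph'; at [17:19] → 'lr'.
Each match is replaced by 'X'.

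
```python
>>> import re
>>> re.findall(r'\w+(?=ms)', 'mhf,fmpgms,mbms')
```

['fmpg', 'mb']

Lookahead/lookbehind check context without consuming it, so the matched span excludes the asserted characters.
No capturing groups, so `findall` returns the 2 full match strings.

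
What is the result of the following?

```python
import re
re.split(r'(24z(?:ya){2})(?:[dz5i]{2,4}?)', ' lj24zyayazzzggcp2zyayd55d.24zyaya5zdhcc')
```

Pattern: the literal '24z', then the literal 'ya' repeated 2 times (captured); then 2 to 4 of one of [dz5i] (lazy) (non-capturing group).
Matches to split on: at [3:12] → '24zyayazz'; at [27:36] → '24zyaya5z'.
Because the pattern has a capturing group, `split` also inserts each captured text between the pieces.

[' lj', '24zyaya', 'zggcp2zyayd55d.', '24zyaya', 'dhcc']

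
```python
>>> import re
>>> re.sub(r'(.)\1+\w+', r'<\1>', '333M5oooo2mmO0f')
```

'<3>'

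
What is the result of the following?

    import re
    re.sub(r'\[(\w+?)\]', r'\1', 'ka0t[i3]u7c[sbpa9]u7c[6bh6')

`\1` in the replacement pulls in group 1's text for each match.

'ka0ti3u7csbpa9u7c[6bh6'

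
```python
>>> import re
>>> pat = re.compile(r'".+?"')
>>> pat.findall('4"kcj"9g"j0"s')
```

['"kcj"', '"j0"']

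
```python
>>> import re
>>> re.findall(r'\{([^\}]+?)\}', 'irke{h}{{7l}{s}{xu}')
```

['h', '{7l', 's', 'xu']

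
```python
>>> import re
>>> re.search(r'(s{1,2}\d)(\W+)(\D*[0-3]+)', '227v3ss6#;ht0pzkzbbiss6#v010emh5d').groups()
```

This matches 1 to 2 of a literal 's', then a digit (captured); then one or more of a non-word character (captured); then zero or more of a non-digit, then one or more of a character in [0-3] (captured).
`search` walks the string left to right and returns the first match it finds.
The match spans [5:13] → 'ss6#;ht0'.
Captured: group 1 = 'ss6', group 2 = '#;', group 3 = 'ht0'.

('ss6', '#;', 'ht0')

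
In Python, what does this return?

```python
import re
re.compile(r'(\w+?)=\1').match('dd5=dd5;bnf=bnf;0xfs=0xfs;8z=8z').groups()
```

('dd5',)

The match spans [0:7] → 'dd5=dd5'.
Captured: group 1 = 'dd5'.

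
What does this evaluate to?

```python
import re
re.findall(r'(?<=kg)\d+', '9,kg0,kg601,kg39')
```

['0', '601', '39']

The positive lookaround only admits positions where the adjacent text matches; those characters stay outside the span.
Matches: at [4:5] → '0'; at [8:11] → '601'; at [14:16] → '39'.
With no groups in the pattern, `findall` gives back each whole match — 3 here.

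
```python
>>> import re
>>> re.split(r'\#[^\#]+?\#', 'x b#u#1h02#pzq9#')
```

Matches to split on: at [3:6] → '#u#'; at [10:16] → '#pzq9#'.
The string is cut at each match, leaving 3 pieces.

['x b', '1h02', '']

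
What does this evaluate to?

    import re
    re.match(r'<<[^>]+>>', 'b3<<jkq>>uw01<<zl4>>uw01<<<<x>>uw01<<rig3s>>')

None

`match` is anchored at position 0; if the pattern doesn't fit there, it returns None.
Here position 0 doesn't satisfy it, so the call returns None.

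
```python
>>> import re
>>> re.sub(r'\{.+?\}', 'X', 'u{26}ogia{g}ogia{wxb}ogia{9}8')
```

Lazy quantifiers expand one character at a time until the remainder of the pattern can match.
Matches: at [1:5] → '{26}'; at [9:12] → '{g}'; at [16:21] → '{wxb}'; at [25:28] → '{9}'.
Every occurrence is swapped for 'X'.

'uXogiaXogiaXogiaX8'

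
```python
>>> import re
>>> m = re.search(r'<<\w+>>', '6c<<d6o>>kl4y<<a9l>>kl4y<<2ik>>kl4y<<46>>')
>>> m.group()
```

`re.search` scans for the first position where the pattern succeeds.
The match spans [2:9] → '<<d6o>>'.

'<<d6o>>'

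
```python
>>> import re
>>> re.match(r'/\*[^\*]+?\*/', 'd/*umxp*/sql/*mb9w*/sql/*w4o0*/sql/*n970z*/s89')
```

`re.match` won't scan ahead — the pattern has to work from the very first character.
Here the string doesn't start with a match, so the call returns None.

None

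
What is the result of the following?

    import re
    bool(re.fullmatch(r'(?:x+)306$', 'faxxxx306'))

False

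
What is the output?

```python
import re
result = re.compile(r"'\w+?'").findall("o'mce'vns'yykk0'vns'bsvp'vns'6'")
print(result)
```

["'mce'", "'yykk0'", "'bsvp'", "'6'"]

`findall` yields the raw match text (4 of them) because the pattern has no groups.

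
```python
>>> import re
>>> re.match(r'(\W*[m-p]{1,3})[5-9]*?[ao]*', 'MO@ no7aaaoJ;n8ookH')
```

Pattern: zero or more of a non-word character, then 1 to 3 of a character in [m-p] (captured); then zero or more of a character in [5-9] (lazy); then zero or more of one of [ao].
With `match`, the pattern is implicitly anchored at the beginning.
Here the pattern fails at index 0, so the call returns None.

None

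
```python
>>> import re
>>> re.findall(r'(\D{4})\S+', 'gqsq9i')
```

['gqsq']

The pattern matches exactly 4 of a non-digit (captured); then one or more of a non-whitespace character.
`findall` collects group 1 from the one match (1 total).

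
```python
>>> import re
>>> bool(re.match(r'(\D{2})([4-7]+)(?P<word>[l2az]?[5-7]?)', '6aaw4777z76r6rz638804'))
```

False

Pattern: exactly 2 of a non-digit (captured); then one or more of a character in [4-7] (captured); then optionally one of [l2az], then optionally a character in [5-7] (captured as 'word').
`re.match` only tries the pattern at the start of the string.
Here the pattern fails at index 0, so the call returns None, and `bool(None)` is False.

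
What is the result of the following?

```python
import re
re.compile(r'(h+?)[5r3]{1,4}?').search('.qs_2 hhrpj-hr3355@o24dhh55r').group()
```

'hhr'

The pattern matches one or more of a literal 'h' (lazy) (captured); then 1 to 4 of one of [5r3] (lazy).
`re.search` scans for the first position where the pattern succeeds.
The match spans [6:9] → 'hhr'.
Captured: group 1 = 'hh'.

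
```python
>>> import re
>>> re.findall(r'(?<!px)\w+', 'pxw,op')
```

['pxw', 'op']

Because the assertion is negative and zero-width, positions next to the forbidden text are skipped.
Since nothing is captured, `findall` lists the 2 matched substrings directly.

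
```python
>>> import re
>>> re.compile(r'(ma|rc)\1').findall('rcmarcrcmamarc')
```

After group 1 captures some text, `\1` only succeeds where that same text appears again.
With a single group, `findall` returns only what that group captured — 2 items.

['rc', 'ma']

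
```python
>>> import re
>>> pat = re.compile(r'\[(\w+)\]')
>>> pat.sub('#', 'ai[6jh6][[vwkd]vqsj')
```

Matches: at [2:8] → '[6jh6]'; at [9:15] → '[vwkd]'.
Every occurrence is swapped for '#'.

'ai#[#vqsj'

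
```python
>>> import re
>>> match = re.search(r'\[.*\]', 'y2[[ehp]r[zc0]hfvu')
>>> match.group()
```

The match spans [2:14] → '[[ehp]r[zc0]'.

'[[ehp]r[zc0]'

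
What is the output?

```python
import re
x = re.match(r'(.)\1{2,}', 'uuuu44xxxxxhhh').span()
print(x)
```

After group 1 captures some text, `\1` only succeeds where that same text appears again.
`re.match` won't scan ahead — the pattern has to work from the very first character.
The match spans [0:4] → 'uuuu'.
Captured: group 1 = 'u'.

(0, 4)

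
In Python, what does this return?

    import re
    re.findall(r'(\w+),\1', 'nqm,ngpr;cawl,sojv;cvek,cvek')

['cvek']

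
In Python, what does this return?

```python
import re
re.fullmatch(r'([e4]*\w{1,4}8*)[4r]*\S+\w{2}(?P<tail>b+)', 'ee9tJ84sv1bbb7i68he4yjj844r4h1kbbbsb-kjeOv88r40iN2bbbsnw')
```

`re.fullmatch` is like wrapping the pattern in `^…$` (in single-line mode).
Here the string isn't matched end-to-end, so the call returns None.

None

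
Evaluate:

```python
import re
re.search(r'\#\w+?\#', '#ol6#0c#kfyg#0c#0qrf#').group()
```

'#ol6#'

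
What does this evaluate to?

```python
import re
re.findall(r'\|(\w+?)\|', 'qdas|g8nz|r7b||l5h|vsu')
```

Walking the string: at [4:10] match '|g8nz|', group 1 = 'g8nz'; at [14:19] match '|l5h|', group 1 = 'l5h'.
One capturing group, so `findall` returns just the captured substring from each match — 2 in all.

['g8nz', 'l5h']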